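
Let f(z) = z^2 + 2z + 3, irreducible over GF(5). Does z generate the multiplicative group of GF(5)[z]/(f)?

Yes

|GF(5^2)^×| = 5^2 − 1 = 24. Prime factorization: 24 = 2^3·3.
f is primitive ⇔ z has order 24 in GF(5)[z]/(f), i.e. z^(24/q) ≠ 1 for each prime q | 24.
z^(12) mod f = 4.
z^(8) mod f = 4z + 1.
None equal 1, so z has full order 24; f is primitive.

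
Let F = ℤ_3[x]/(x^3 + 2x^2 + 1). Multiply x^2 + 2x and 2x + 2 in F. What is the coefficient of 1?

1

Multiply in ℤ_3[x]: (x^2 + 2x)·(2x + 2) = 2x^3 + x.
Reduce using x^3 ≡ x^2 + 2 (mod x^3 + 2x^2 + 1).
Reduced: 2x^2 + x + 1.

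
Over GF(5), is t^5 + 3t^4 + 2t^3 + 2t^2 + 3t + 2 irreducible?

Write P(t) = t^5 + 3t^4 + 2t^3 + 2t^2 + 3t + 2.
Check for roots in GF(5): P(0) = 2; P(1) = 3; P(2) = 2; P(3) = 4; P(4) = 1.
No roots, so no linear factors.
Degree-2 irreducible divisors: test the 10 monic irreducibles of degree 2 over GF(5).
None of them divide P (all give nonzero remainder).
No irreducible factor of degree ≤ 2 exists, so P is irreducible over GF(5).

Yes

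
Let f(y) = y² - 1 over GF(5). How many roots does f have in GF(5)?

2

Evaluate at each of the 5 elements of GF(5):
f(0) = 4; f(1) = 0 → root; f(2) = 3; f(3) = 3; f(4) = 0 → root.
Roots: {1, 4}.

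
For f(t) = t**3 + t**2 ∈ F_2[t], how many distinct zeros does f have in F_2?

2

Evaluate at each of the 2 elements of F_2:
f(0) = 0 → root; f(1) = 0 → root.
Roots: {0, 1}.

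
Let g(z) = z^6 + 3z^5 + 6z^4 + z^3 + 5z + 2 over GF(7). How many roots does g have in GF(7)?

2

Evaluate at each of the 7 elements of GF(7):
g(0) = 2; g(1) = 4; g(2) = 3; g(3) = 0 → root; g(4) = 5; g(5) = 6; g(6) = 0 → root.
Roots: {3, 6}.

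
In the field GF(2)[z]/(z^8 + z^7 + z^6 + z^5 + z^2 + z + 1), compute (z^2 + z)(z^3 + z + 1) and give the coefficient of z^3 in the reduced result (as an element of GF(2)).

1

Multiply in GF(2)[z]: (z^2 + z)·(z^3 + z + 1) = z^5 + z^4 + z^3 + z.
Reduced: z^5 + z^4 + z^3 + z.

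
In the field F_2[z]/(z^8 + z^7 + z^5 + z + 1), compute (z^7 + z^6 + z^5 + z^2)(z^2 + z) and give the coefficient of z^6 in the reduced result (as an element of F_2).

Multiply in F_2[z]: (z^7 + z^6 + z^5 + z^2)·(z^2 + z) = z^9 + z^6 + z^4 + z^3.
Reduce using z^8 ≡ z^7 + z^5 + z + 1 (mod z^8 + z^7 + z^5 + z + 1).
Reduced: z^7 + z^5 + z^4 + z^3 + z^2 + 1.

0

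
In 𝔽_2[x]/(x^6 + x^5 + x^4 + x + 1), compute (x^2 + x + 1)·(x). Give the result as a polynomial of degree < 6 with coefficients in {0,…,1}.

Multiply in 𝔽_2[x]: (x^2 + x + 1)·(x) = x^3 + x^2 + x.
Reduced: x^3 + x^2 + x.

x^3 + x^2 + x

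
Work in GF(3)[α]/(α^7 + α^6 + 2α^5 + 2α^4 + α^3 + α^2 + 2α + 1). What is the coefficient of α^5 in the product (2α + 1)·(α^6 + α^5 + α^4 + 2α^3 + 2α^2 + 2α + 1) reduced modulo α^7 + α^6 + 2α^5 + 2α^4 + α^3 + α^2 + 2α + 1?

2

Multiply in GF(3)[α]: (2α + 1)·(α^6 + α^5 + α^4 + 2α^3 + 2α^2 + 2α + 1) = 2α^7 + 2α^4 + α + 1.
Reduce using α^7 ≡ 2α^6 + α^5 + α^4 + 2α^3 + 2α^2 + α + 2 (mod α^7 + α^6 + 2α^5 + 2α^4 + α^3 + α^2 + 2α + 1).
Reduced: α^6 + 2α^5 + α^4 + α^3 + α^2 + 2.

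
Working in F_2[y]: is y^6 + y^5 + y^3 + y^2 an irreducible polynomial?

Write f(y) = y^6 + y^5 + y^3 + y^2.
Check for roots in F_2: f(0) = 0 → root; f(1) = 0 → root.
f(0) = 0, so (y) divides f(y); f is reducible.

No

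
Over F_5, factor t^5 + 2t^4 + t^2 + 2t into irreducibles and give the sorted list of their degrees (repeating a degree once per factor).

Write g(t) = t^5 + 2t^4 + t^2 + 2t.
Roots in F_5: g(0) = 0 → root; g(1) = 1; g(2) = 2; g(3) = 0 → root; g(4) = 0 → root.
Linear factors from roots: (t), (t + 2), (t + 1).
Complete factorization: g(t) = (t)·(t + 1)·(t + 2)·(t^2 + 4t + 1).
Factor degrees with multiplicity: 1 + 1 + 1 + 2 = 5.

1, 1, 1, 2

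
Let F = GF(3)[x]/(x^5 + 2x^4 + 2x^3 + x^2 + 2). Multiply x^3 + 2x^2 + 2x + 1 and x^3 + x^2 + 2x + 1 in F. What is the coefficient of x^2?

Multiply in GF(3)[x]: (x^3 + 2x^2 + 2x + 1)·(x^3 + x^2 + 2x + 1) = x^6 + 2x^3 + x^2 + x + 1.
Reduce using x^5 ≡ x^4 + x^3 + 2x^2 + 1 (mod x^5 + 2x^4 + 2x^3 + x^2 + 2).
Reduced: 2x^4 + 2x^3 + 2x + 2.

0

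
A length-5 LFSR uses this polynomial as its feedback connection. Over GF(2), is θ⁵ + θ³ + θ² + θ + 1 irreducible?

Yes

Write m(θ) = θ⁵ + θ³ + θ² + θ + 1.
Check for roots in GF(2): m(0) = 1; m(1) = 1.
No roots, so no linear factors.
Monic irreducibles of degree 2 over GF(2): θ² + θ + 1.
None of them divide m (all give nonzero remainder).
No irreducible factor of degree ≤ 2 exists, so m is irreducible over GF(2).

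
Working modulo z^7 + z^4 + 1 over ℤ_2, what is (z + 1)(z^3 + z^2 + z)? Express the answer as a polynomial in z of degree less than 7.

z^4 + z

Multiply in ℤ_2[z]: (z + 1)·(z^3 + z^2 + z) = z^4 + z.
Reduced: z^4 + z.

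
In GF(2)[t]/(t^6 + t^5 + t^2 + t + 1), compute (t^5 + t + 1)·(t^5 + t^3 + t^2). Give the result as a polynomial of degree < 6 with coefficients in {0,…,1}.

Multiply in GF(2)[t]: (t^5 + t + 1)·(t^5 + t^3 + t^2) = t^10 + t^8 + t^7 + t^6 + t^5 + t^4 + t^2.
Reduce using t^6 ≡ t^5 + t^2 + t + 1 (mod t^6 + t^5 + t^2 + t + 1).
Reduced: t^4 + t^2 + 1.

t^4 + t^2 + 1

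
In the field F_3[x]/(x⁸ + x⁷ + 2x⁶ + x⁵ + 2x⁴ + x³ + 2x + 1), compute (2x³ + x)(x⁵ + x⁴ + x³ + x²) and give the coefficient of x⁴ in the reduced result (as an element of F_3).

0

Multiply in F_3[x]: (2x³ + x)·(x⁵ + x⁴ + x³ + x²) = 2x⁸ + 2x⁷ + x⁴ + x³.
Reduce using x⁸ ≡ 2x⁷ + x⁶ + 2x⁵ + x⁴ + 2x³ + x + 2 (mod x⁸ + x⁷ + 2x⁶ + x⁵ + 2x⁴ + x³ + 2x + 1).
Reduced: 2x⁶ + x⁵ + 2x³ + 2x + 1.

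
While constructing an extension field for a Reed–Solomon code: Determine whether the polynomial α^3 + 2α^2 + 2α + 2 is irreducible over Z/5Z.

Yes

Write h(α) = α^3 + 2α^2 + 2α + 2.
Check for roots in Z/5Z: h(0) = 2; h(1) = 2; h(2) = 2; h(3) = 3; h(4) = 1.
No roots. A degree-3 polynomial over a field with no linear factor is irreducible.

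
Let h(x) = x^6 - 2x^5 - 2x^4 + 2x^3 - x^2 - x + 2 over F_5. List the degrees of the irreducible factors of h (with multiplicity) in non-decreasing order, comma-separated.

1, 1, 2, 2

Roots in F_5: h(0) = 2; h(1) = 4; h(2) = 0 → root; h(3) = 0 → root; h(4) = 1.
Linear factors from roots: (x - 2), (x + 2).
Complete factorization: h(x) = (x + 2)·(x - 2)·(x^2 - 2)·(x^2 - 2x - 1).
Factor degrees with multiplicity: 1 + 1 + 2 + 2 = 6.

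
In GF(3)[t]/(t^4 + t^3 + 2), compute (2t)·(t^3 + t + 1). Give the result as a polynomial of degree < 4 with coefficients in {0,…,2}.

t^3 + 2t^2 + 2t + 2

Multiply in GF(3)[t]: (2t)·(t^3 + t + 1) = 2t^4 + 2t^2 + 2t.
Reduce using t^4 ≡ 2t^3 + 1 (mod t^4 + t^3 + 2).
Reduced: t^3 + 2t^2 + 2t + 2.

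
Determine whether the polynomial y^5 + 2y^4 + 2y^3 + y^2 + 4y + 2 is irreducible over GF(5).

Write P(y) = y^5 + 2y^4 + 2y^3 + y^2 + 4y + 2.
Check for roots in GF(5): P(0) = 2; P(1) = 2; P(2) = 4; P(3) = 2; P(4) = 3.
No roots, so no linear factors.
Degree-2 irreducible divisors: test the 10 monic irreducibles of degree 2 over GF(5).
None of them divide P (all give nonzero remainder).
No irreducible factor of degree ≤ 2 exists, so P is irreducible over GF(5).

Yes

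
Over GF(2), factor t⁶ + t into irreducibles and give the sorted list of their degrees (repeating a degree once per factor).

1, 1, 4

Write h(t) = t⁶ + t.
Roots in GF(2): h(0) = 0 → root; h(1) = 0 → root.
Linear factors from roots: (t), (t + 1).
Complete factorization: h(t) = (t)·(t + 1)·(t⁴ + t³ + t² + t + 1).
Factor degrees with multiplicity: 1 + 1 + 4 = 6.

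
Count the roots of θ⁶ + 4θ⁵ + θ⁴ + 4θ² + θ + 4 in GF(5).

Write P(θ) = θ⁶ + 4θ⁵ + θ⁴ + 4θ² + θ + 4.
Evaluate at each of the 5 elements of GF(5):
P(0) = 4; P(1) = 0 → root; P(2) = 0 → root; P(3) = 0 → root; P(4) = 0 → root.
Roots: {1, 2, 3, 4}.

4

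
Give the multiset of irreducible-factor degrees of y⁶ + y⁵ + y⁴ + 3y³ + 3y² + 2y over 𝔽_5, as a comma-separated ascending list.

Write f(y) = y⁶ + y⁵ + y⁴ + 3y³ + 3y² + 2y.
Roots in 𝔽_5: f(0) = 0 → root; f(1) = 1; f(2) = 2; f(3) = 2; f(4) = 4.
Linear factors from roots: (y).
Complete factorization: f(y) = (y)·(y² + 2)·(y³ + y² + 4y + 1).
Factor degrees with multiplicity: 1 + 2 + 3 = 6.

1, 2, 3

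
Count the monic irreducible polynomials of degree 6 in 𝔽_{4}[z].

By the necklace-counting formula, N_4(6) = (1/6) Σ_{d|6} μ(6/d)·4^d.
Divisors of 6: 1, 2, 3, 6; μ(6/d) for each: 1, -1, -1, 1.
Σ = 4^1 − 4^2 − 4^3 + 4^6 = 4020.
N = 4020/6 = 670.

670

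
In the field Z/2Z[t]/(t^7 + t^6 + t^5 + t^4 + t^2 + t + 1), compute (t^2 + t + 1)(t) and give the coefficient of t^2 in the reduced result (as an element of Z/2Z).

1

Multiply in Z/2Z[t]: (t^2 + t + 1)·(t) = t^3 + t^2 + t.
Reduced: t^3 + t^2 + t.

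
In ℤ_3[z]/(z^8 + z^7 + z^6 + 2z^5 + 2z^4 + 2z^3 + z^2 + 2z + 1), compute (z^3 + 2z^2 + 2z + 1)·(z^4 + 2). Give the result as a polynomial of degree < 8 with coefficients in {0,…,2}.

z^7 + 2z^6 + 2z^5 + z^4 + 2z^3 + z^2 + z + 2

Multiply in ℤ_3[z]: (z^3 + 2z^2 + 2z + 1)·(z^4 + 2) = z^7 + 2z^6 + 2z^5 + z^4 + 2z^3 + z^2 + z + 2.
Reduced: z^7 + 2z^6 + 2z^5 + z^4 + 2z^3 + z^2 + z + 2.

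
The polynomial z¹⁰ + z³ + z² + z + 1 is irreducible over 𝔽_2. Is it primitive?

No

Write f(z) = z¹⁰ + z³ + z² + z + 1.
|GF(2^10)^×| = 2^10 − 1 = 1023. Prime factorization: 1023 = 3·11·31.
f is primitive ⇔ z has order 1023 in GF(2)[z]/(f), i.e. z^(1023/q) ≠ 1 for each prime q | 1023.
z^(341) mod f = 1
z^(93) mod f = z⁷ + z⁶ + z⁵ + z⁴ + z².
z^(33) mod f = z⁵ + z⁴ + z³ + z.
Since z^(341) = 1, the order of z divides 341 < 1023; not primitive.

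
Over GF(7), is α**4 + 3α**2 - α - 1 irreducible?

Yes

Write m(α) = α**4 + 3α**2 - α - 1.
Check for roots in GF(7): m(0) = 6; m(1) = 2; m(2) = 4; m(3) = 6; m(4) = 5; m(5) = 1; m(6) = 4.
No roots, so no linear factors.
Degree-2 irreducible divisors: test the 21 monic irreducibles of degree 2 over GF(7).
None of them divide m (all give nonzero remainder).
No irreducible factor of degree ≤ 2 exists, so m is irreducible over GF(7).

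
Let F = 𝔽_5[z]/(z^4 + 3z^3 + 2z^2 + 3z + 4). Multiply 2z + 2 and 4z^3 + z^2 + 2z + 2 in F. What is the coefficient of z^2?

Multiply in 𝔽_5[z]: (2z + 2)·(4z^3 + z^2 + 2z + 2) = 3z^4 + z^2 + 3z + 4.
Reduce using z^4 ≡ 2z^3 + 3z^2 + 2z + 1 (mod z^4 + 3z^3 + 2z^2 + 3z + 4).
Reduced: z^3 + 4z + 2.

0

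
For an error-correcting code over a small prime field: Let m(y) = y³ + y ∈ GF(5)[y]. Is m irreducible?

No

Check for roots in GF(5): m(0) = 0 → root; m(1) = 2; m(2) = 0 → root; m(3) = 0 → root; m(4) = 3.
m(0) = 0, so (y) divides m(y); m is reducible.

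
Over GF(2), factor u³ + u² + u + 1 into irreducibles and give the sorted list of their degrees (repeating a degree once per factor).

Write g(u) = u³ + u² + u + 1.
Roots in GF(2): g(0) = 1; g(1) = 0 → root.
Linear factors from roots: (u + 1).
Complete factorization: g(u) = (u + 1)^3.
Factor degrees with multiplicity: 1 + 1 + 1 = 3.

1, 1, 1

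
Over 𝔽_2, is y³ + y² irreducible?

No

Write f(y) = y³ + y².
Check for roots in 𝔽_2: f(0) = 0 → root; f(1) = 0 → root.
f(0) = 0, so (y) divides f(y); f is reducible.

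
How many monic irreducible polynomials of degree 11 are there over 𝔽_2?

Gauss's count: N_{2}(11) = (1/11) Σ_{d|11} μ(11/d)·2^d.
Divisors of 11: 1, 11; μ(11/d) for each: -1, 1.
Σ = − 2^1 + 2^11 = 2046.
N = 2046/11 = 186.

186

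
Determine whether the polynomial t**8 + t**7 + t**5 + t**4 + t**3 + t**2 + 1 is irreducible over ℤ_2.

Write P(t) = t**8 + t**7 + t**5 + t**4 + t**3 + t**2 + 1.
Check for roots in ℤ_2: P(0) = 1; P(1) = 1.
No roots, so no linear factors.
Monic irreducibles of degree 2 over GF(2): t**2 + t + 1.
None of them divide P (all give nonzero remainder).
Monic irreducibles of degree 3 over GF(2): t**3 + t + 1, t**3 + t**2 + 1.
None of them divide P (all give nonzero remainder).
Monic irreducibles of degree 4 over GF(2): t**4 + t + 1, t**4 + t**3 + 1, t**4 + t**3 + t**2 + t + 1.
None of them divide P (all give nonzero remainder).
No irreducible factor of degree ≤ 4 exists, so P is irreducible over GF(2).

Yes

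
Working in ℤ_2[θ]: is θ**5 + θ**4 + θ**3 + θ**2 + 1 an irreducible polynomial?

Yes

Write g(θ) = θ**5 + θ**4 + θ**3 + θ**2 + 1.
Check for roots in ℤ_2: g(0) = 1; g(1) = 1.
No roots, so no linear factors.
Monic irreducibles of degree 2 over GF(2): θ**2 + θ + 1.
None of them divide g (all give nonzero remainder).
No irreducible factor of degree ≤ 2 exists, so g is irreducible over GF(2).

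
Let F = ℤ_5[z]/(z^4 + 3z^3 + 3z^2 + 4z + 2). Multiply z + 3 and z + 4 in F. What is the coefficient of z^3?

Multiply in ℤ_5[z]: (z + 3)·(z + 4) = z^2 + 2z + 2.
Reduced: z^2 + 2z + 2.

0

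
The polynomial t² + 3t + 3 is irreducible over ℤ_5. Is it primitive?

Write f(t) = t² + 3t + 3.
|GF(5^2)^×| = 5^2 − 1 = 24. Prime factorization: 24 = 2^3·3.
f is primitive ⇔ t has order 24 in GF(5)[t]/(f), i.e. t^(24/q) ≠ 1 for each prime q | 24.
t^(12) mod f = 4.
t^(8) mod f = t + 1.
None equal 1, so t has full order 24; f is primitive.

Yes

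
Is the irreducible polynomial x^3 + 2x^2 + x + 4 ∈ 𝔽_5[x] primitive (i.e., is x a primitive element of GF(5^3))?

Write f(x) = x^3 + 2x^2 + x + 4.
|GF(5^3)^×| = 5^3 − 1 = 124. Prime factorization: 124 = 2^2·31.
f is primitive ⇔ x has order 124 in GF(5)[x]/(f), i.e. x^(124/q) ≠ 1 for each prime q | 124.
x^(62) mod f = 1
x^(4) mod f = 3x^2 + 3x + 3.
Since x^(62) = 1, the order of x divides 62 < 124; not primitive.

No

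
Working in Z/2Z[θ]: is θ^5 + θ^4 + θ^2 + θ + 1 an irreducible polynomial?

Yes

Write h(θ) = θ^5 + θ^4 + θ^2 + θ + 1.
Check for roots in Z/2Z: h(0) = 1; h(1) = 1.
No roots, so no linear factors.
Monic irreducibles of degree 2 over GF(2): θ^2 + θ + 1.
None of them divide h (all give nonzero remainder).
No irreducible factor of degree ≤ 2 exists, so h is irreducible over GF(2).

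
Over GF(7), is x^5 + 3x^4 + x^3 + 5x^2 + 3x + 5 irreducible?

Write P(x) = x^5 + 3x^4 + x^3 + 5x^2 + 3x + 5.
Check for roots in GF(7): P(0) = 5; P(1) = 4; P(2) = 0 → root; P(3) = 5; P(4) = 0 → root; P(5) = 6; P(6) = 1.
P(2) = 0, so (x − 2) divides P(x); P is reducible.

No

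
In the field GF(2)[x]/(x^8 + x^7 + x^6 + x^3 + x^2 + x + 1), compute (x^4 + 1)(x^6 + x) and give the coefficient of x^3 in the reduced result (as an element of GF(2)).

Multiply in GF(2)[x]: (x^4 + 1)·(x^6 + x) = x^10 + x^6 + x^5 + x.
Reduce using x^8 ≡ x^7 + x^6 + x^3 + x^2 + x + 1 (mod x^8 + x^7 + x^6 + x^3 + x^2 + x + 1).
Reduced: x^7 + x^6.

0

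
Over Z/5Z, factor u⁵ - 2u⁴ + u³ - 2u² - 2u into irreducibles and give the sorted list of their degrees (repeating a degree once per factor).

Write g(u) = u⁵ - 2u⁴ + u³ - 2u² - 2u.
Roots in Z/5Z: g(0) = 0 → root; g(1) = 1; g(2) = 1; g(3) = 4; g(4) = 1.
Linear factors from roots: (u).
Complete factorization: g(u) = (u)·(u⁴ - 2u³ + u² - 2u - 2).
Factor degrees with multiplicity: 1 + 4 = 5.

1, 4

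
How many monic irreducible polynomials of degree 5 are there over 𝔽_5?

The number of monic irreducibles of degree 5 over GF(5) is (1/5)·Σ_{d∣5} μ(5/d) 5^d.
Divisors of 5: 1, 5; μ(5/d) for each: -1, 1.
Σ = − 5^1 + 5^5 = 3120.
N = 3120/5 = 624.

624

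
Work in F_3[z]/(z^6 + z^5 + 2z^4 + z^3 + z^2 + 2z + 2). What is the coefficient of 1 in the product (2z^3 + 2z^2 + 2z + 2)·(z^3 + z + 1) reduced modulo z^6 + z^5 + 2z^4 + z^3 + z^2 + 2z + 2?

Multiply in F_3[z]: (2z^3 + 2z^2 + 2z + 2)·(z^3 + z + 1) = 2z^6 + 2z^5 + z^4 + z^2 + z + 2.
Reduce using z^6 ≡ 2z^5 + z^4 + 2z^3 + 2z^2 + z + 1 (mod z^6 + z^5 + 2z^4 + z^3 + z^2 + 2z + 2).
Reduced: z^3 + 2z^2 + 1.

1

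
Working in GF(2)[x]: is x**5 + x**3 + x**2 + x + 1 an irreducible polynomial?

Yes

Write m(x) = x**5 + x**3 + x**2 + x + 1.
Check for roots in GF(2): m(0) = 1; m(1) = 1.
No roots, so no linear factors.
Monic irreducibles of degree 2 over GF(2): x**2 + x + 1.
None of them divide m (all give nonzero remainder).
No irreducible factor of degree ≤ 2 exists, so m is irreducible over GF(2).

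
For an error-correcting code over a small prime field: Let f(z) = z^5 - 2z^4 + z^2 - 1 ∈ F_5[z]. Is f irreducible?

Check for roots in F_5: f(0) = 4; f(1) = 4; f(2) = 3; f(3) = 4; f(4) = 2.
No roots, so no linear factors.
Degree-2 irreducible divisors: test the 10 monic irreducibles of degree 2 over GF(5).
None of them divide f (all give nonzero remainder).
No irreducible factor of degree ≤ 2 exists, so f is irreducible over GF(5).

Yes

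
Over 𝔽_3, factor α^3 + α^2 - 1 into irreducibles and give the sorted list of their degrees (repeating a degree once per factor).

Write h(α) = α^3 + α^2 - 1.
Roots in 𝔽_3: h(0) = 2; h(1) = 1; h(2) = 2.
Complete factorization: h(α) = (α^3 + α^2 - 1).
Factor degrees with multiplicity: 3 = 3.

3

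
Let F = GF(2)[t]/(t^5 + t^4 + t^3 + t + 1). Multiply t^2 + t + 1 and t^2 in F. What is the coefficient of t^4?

Multiply in GF(2)[t]: (t^2 + t + 1)·(t^2) = t^4 + t^3 + t^2.
Reduced: t^4 + t^3 + t^2.

1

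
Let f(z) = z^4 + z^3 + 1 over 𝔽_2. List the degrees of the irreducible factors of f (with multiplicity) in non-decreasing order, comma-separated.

4

Roots in 𝔽_2: f(0) = 1; f(1) = 1.
Complete factorization: f(z) = (z^4 + z^3 + 1).
Factor degrees with multiplicity: 4 = 4.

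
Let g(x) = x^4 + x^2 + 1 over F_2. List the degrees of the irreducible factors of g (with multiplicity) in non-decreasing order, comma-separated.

Roots in F_2: g(0) = 1; g(1) = 1.
Complete factorization: g(x) = (x^2 + x + 1)^2.
Factor degrees with multiplicity: 2 + 2 = 4.

2, 2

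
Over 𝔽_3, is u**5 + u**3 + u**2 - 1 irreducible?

Yes

Write h(u) = u**5 + u**3 + u**2 - 1.
Check for roots in 𝔽_3: h(0) = 2; h(1) = 2; h(2) = 1.
No roots, so no linear factors.
Monic irreducibles of degree 2 over GF(3): u**2 + 1, u**2 + u - 1, u**2 - u - 1.
None of them divide h (all give nonzero remainder).
No irreducible factor of degree ≤ 2 exists, so h is irreducible over GF(3).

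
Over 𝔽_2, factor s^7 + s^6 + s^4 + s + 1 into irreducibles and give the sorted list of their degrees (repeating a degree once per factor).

Write f(s) = s^7 + s^6 + s^4 + s + 1.
Roots in 𝔽_2: f(0) = 1; f(1) = 1.
Complete factorization: f(s) = (s^7 + s^6 + s^4 + s + 1).
Factor degrees with multiplicity: 7 = 7.

7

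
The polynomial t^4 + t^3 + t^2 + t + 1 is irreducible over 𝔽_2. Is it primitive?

No

Write f(t) = t^4 + t^3 + t^2 + t + 1.
|GF(2^4)^×| = 2^4 − 1 = 15. Prime factorization: 15 = 3·5.
f is primitive ⇔ t has order 15 in GF(2)[t]/(f), i.e. t^(15/q) ≠ 1 for each prime q | 15.
t^(5) mod f = 1
t^(3) mod f = t^3.
Since t^(5) = 1, the order of t divides 5 < 15; not primitive.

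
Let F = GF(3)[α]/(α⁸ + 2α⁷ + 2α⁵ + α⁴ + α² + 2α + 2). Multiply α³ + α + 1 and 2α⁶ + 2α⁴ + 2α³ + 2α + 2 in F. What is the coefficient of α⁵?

Multiply in GF(3)[α]: (α³ + α + 1)·(2α⁶ + 2α⁴ + 2α³ + 2α + 2) = 2α⁹ + α⁷ + α⁶ + 2α⁵ + α³ + 2α² + α + 2.
Reduce using α⁸ ≡ α⁷ + α⁵ + 2α⁴ + 2α² + α + 1 (mod α⁸ + 2α⁷ + 2α⁵ + α⁴ + α² + 2α + 2).
Reduced: 2α⁵ + α⁴ + 2α³ + 2α² + 2α + 1.

2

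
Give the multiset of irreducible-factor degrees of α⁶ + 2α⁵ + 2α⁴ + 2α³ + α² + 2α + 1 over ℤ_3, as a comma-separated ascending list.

Write f(α) = α⁶ + 2α⁵ + 2α⁴ + 2α³ + α² + 2α + 1.
Roots in ℤ_3: f(0) = 1; f(1) = 2; f(2) = 2.
Complete factorization: f(α) = (α³ + α² + 2)·(α³ + α² + α + 2).
Factor degrees with multiplicity: 3 + 3 = 6.

3, 3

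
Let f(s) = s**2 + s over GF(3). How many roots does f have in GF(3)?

2

Evaluate at each of the 3 elements of GF(3):
f(0) = 0 → root; f(1) = 2; f(2) = 0 → root.
Roots: {0, 2}.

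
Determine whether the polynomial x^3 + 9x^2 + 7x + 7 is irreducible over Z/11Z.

Yes

Write g(x) = x^3 + 9x^2 + 7x + 7.
Check each element of Z/11Z for a root: g(0)=7, g(1)=2, g(2)=10, g(3)=4, g(4)=1, g(5)=7, g(6)=6, g(7)=4, g(8)=7, g(9)=10, g(10)=8.
No roots. A degree-3 polynomial over a field with no linear factor is irreducible.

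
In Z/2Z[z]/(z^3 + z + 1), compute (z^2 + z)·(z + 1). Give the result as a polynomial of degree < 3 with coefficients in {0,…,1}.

1

Multiply in Z/2Z[z]: (z^2 + z)·(z + 1) = z^3 + z.
Reduce using z^3 ≡ z + 1 (mod z^3 + z + 1).
Reduced: 1.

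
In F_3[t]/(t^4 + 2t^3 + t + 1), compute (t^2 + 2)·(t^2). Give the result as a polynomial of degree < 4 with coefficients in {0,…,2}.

Multiply in F_3[t]: (t^2 + 2)·(t^2) = t^4 + 2t^2.
Reduce using t^4 ≡ t^3 + 2t + 2 (mod t^4 + 2t^3 + t + 1).
Reduced: t^3 + 2t^2 + 2t + 2.

t^3 + 2t^2 + 2t + 2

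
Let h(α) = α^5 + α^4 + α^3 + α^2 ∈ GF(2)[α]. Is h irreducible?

Check for roots in GF(2): h(0) = 0 → root; h(1) = 0 → root.
h(0) = 0, so (α) divides h(α); h is reducible.

No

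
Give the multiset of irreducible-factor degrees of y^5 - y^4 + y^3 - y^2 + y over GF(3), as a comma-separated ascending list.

1, 4

Write h(y) = y^5 - y^4 + y^3 - y^2 + y.
Roots in GF(3): h(0) = 0 → root; h(1) = 1; h(2) = 1.
Linear factors from roots: (y).
Complete factorization: h(y) = (y)·(y^4 - y^3 + y^2 - y + 1).
Factor degrees with multiplicity: 1 + 4 = 5.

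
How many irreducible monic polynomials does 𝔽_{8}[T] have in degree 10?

Gauss's count: N_{8}(10) = (1/10) Σ_{d|10} μ(10/d)·8^d.
Divisors of 10: 1, 2, 5, 10; μ(10/d) for each: 1, -1, -1, 1.
Σ = 8^1 − 8^2 − 8^5 + 8^10 = 1073709000.
N = 1073709000/10 = 107370900.

107370900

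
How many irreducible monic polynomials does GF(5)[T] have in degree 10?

976248

x^(5^10) − x is the product of all monic irreducibles of degree dividing 10; Möbius inversion gives N = (1/10) Σ μ(10/d)·5^d.
Divisors of 10: 1, 2, 5, 10; μ(10/d) for each: 1, -1, -1, 1.
Σ = 5^1 − 5^2 − 5^5 + 5^10 = 9762480.
N = 9762480/10 = 976248.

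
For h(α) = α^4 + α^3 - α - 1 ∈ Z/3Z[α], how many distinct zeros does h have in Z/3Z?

2

Evaluate at each of the 3 elements of Z/3Z:
h(0) = 2; h(1) = 0 → root; h(2) = 0 → root.
Roots: {1, 2}.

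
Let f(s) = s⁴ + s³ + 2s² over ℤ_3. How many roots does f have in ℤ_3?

Evaluate at each of the 3 elements of ℤ_3:
f(0) = 0 → root; f(1) = 1; f(2) = 2.
Roots: {0}.

1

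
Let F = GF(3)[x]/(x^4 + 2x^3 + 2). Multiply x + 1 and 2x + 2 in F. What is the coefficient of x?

Multiply in GF(3)[x]: (x + 1)·(2x + 2) = 2x^2 + x + 2.
Reduced: 2x^2 + x + 2.

1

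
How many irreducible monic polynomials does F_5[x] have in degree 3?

40

Gauss's count: N_{5}(3) = (1/3) Σ_{d|3} μ(3/d)·5^d.
Divisors of 3: 1, 3; μ(3/d) for each: -1, 1.
Σ = − 5^1 + 5^3 = 120.
N = 120/3 = 40.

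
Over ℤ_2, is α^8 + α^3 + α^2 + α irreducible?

No

Write g(α) = α^8 + α^3 + α^2 + α.
Check for roots in ℤ_2: g(0) = 0 → root; g(1) = 0 → root.
g(0) = 0, so (α) divides g(α); g is reducible.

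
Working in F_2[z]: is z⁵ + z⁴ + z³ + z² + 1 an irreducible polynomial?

Yes

Write h(z) = z⁵ + z⁴ + z³ + z² + 1.
Check for roots in F_2: h(0) = 1; h(1) = 1.
No roots, so no linear factors.
Monic irreducibles of degree 2 over GF(2): z² + z + 1.
None of them divide h (all give nonzero remainder).
No irreducible factor of degree ≤ 2 exists, so h is irreducible over GF(2).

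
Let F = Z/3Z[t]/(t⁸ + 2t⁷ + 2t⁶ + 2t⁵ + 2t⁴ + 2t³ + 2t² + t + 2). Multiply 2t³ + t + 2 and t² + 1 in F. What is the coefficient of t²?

Multiply in Z/3Z[t]: (2t³ + t + 2)·(t² + 1) = 2t⁵ + 2t² + t + 2.
Reduced: 2t⁵ + 2t² + t + 2.

2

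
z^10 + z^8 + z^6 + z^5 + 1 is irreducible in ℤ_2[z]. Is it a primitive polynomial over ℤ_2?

Write f(z) = z^10 + z^8 + z^6 + z^5 + 1.
|GF(2^10)^×| = 2^10 − 1 = 1023. Prime factorization: 1023 = 3·11·31.
f is primitive ⇔ z has order 1023 in GF(2)[z]/(f), i.e. z^(1023/q) ≠ 1 for each prime q | 1023.
z^(341) mod f = z^8 + z^6 + z^5 + z^4 + z.
z^(93) mod f = 1
z^(33) mod f = z^7 + z^5 + z^3 + z^2 + 1.
Since z^(93) = 1, the order of z divides 93 < 1023; not primitive.

No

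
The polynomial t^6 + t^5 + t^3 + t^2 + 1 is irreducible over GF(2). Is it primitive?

Write f(t) = t^6 + t^5 + t^3 + t^2 + 1.
|GF(2^6)^×| = 2^6 − 1 = 63. Prime factorization: 63 = 3^2·7.
f is primitive ⇔ t has order 63 in GF(2)[t]/(f), i.e. t^(63/q) ≠ 1 for each prime q | 63.
t^(21) mod f = t^4 + t^2 + t + 1.
t^(9) mod f = t^2 + t.
None equal 1, so t has full order 63; f is primitive.

Yes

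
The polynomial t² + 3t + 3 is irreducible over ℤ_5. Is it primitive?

Write f(t) = t² + 3t + 3.
|GF(5^2)^×| = 5^2 − 1 = 24. Prime factorization: 24 = 2^3·3.
f is primitive ⇔ t has order 24 in GF(5)[t]/(f), i.e. t^(24/q) ≠ 1 for each prime q | 24.
t^(12) mod f = 4.
t^(8) mod f = t + 1.
None equal 1, so t has full order 24; f is primitive.

Yes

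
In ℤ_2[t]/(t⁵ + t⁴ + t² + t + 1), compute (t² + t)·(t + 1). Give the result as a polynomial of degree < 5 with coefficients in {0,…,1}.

Multiply in ℤ_2[t]: (t² + t)·(t + 1) = t³ + t.
Reduced: t³ + t.

t^3 + t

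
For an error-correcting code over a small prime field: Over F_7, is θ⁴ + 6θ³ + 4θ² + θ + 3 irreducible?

Yes

Write g(θ) = θ⁴ + 6θ³ + 4θ² + θ + 3.
Check for roots in F_7: g(0) = 3; g(1) = 1; g(2) = 1; g(3) = 5; g(4) = 4; g(5) = 6; g(6) = 1.
No roots, so no linear factors.
Degree-2 irreducible divisors: test the 21 monic irreducibles of degree 2 over GF(7).
None of them divide g (all give nonzero remainder).
No irreducible factor of degree ≤ 2 exists, so g is irreducible over GF(7).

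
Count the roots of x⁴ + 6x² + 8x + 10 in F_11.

4

Write h(x) = x⁴ + 6x² + 8x + 10.
Evaluate at each of the 11 elements of F_11:
h(0) = 10; h(1) = 3; h(2) = 0 → root; h(3) = 4; h(4) = 9; h(5) = 0 → root; h(6) = 8; h(7) = 0 → root; h(8) = 0 → root; h(9) = 1; h(10) = 9.
Roots: {2, 5, 7, 8}.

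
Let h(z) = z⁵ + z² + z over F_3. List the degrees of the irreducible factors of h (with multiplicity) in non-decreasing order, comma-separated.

Roots in F_3: h(0) = 0 → root; h(1) = 0 → root; h(2) = 2.
Linear factors from roots: (z), (z + 2).
Complete factorization: h(z) = (z)·(z + 2)·(z³ + z² + z + 2).
Factor degrees with multiplicity: 1 + 1 + 3 = 5.

1, 1, 3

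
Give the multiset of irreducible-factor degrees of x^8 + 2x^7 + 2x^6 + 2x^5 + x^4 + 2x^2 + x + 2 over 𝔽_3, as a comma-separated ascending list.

1, 1, 3, 3

Write h(x) = x^8 + 2x^7 + 2x^6 + 2x^5 + x^4 + 2x^2 + x + 2.
Roots in 𝔽_3: h(0) = 2; h(1) = 1; h(2) = 0 → root.
Linear factors from roots: (x + 1).
Complete factorization: h(x) = (x + 1)^2·(x^3 + x^2 + x + 2)·(x^3 + 2x^2 + x + 1).
Factor degrees with multiplicity: 1 + 1 + 3 + 3 = 8.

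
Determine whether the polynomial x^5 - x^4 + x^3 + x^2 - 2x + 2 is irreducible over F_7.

Write m(x) = x^5 - x^4 + x^3 + x^2 - 2x + 2.
Check for roots in F_7: m(0) = 2; m(1) = 2; m(2) = 5; m(3) = 5; m(4) = 2; m(5) = 3; m(6) = 2.
No roots, so no linear factors.
Degree-2 irreducible divisors: test the 21 monic irreducibles of degree 2 over GF(7).
None of them divide m (all give nonzero remainder).
No irreducible factor of degree ≤ 2 exists, so m is irreducible over GF(7).

Yes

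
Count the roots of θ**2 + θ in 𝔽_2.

2

Write P(θ) = θ**2 + θ.
Evaluate at each of the 2 elements of 𝔽_2:
P(0) = 0 → root; P(1) = 0 → root.
Roots: {0, 1}.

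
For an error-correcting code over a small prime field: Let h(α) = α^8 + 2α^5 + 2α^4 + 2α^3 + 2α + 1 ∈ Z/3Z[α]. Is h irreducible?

Yes

Check for roots in Z/3Z: h(0) = 1; h(1) = 1; h(2) = 1.
No roots, so no linear factors.
Monic irreducibles of degree 2 over GF(3): α^2 + 1, α^2 + α + 2, α^2 + 2α + 2.
None of them divide h (all give nonzero remainder).
Degree-3 irreducible divisors: test the 8 monic irreducibles of degree 3 over GF(3).
None of them divide h (all give nonzero remainder).
Degree-4 irreducible divisors: test the 18 monic irreducibles of degree 4 over GF(3).
None of them divide h (all give nonzero remainder).
No irreducible factor of degree ≤ 4 exists, so h is irreducible over GF(3).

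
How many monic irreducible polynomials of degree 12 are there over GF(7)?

1153430600

By the necklace-counting formula, N_7(12) = (1/12) Σ_{d|12} μ(12/d)·7^d.
Divisors of 12: 1, 2, 3, 4, 6, 12; μ(12/d) for each: 0, 1, 0, -1, -1, 1.
Σ = 7^2 − 7^4 − 7^6 + 7^12 = 13841167200.
N = 13841167200/12 = 1153430600.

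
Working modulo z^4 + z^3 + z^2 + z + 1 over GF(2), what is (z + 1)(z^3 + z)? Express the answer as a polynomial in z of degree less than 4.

Multiply in GF(2)[z]: (z + 1)·(z^3 + z) = z^4 + z^3 + z^2 + z.
Reduce using z^4 ≡ z^3 + z^2 + z + 1 (mod z^4 + z^3 + z^2 + z + 1).
Reduced: 1.

1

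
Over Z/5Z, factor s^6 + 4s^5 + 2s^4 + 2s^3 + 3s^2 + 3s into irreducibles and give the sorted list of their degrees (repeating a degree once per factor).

Write f(s) = s^6 + 4s^5 + 2s^4 + 2s^3 + 3s^2 + 3s.
Roots in Z/5Z: f(0) = 0 → root; f(1) = 0 → root; f(2) = 3; f(3) = 3; f(4) = 2.
Linear factors from roots: (s), (s + 4).
Complete factorization: f(s) = (s)·(s + 4)·(s^2 + s + 2)·(s^2 + 4s + 1).
Factor degrees with multiplicity: 1 + 1 + 2 + 2 = 6.

1, 1, 2, 2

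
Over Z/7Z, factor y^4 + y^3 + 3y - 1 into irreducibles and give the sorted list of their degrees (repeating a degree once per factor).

Write h(y) = y^4 + y^3 + 3y - 1.
Complete factorization: h(y) = (y^2 + 2y - 2)·(y^2 - y - 3).
Factor degrees with multiplicity: 2 + 2 = 4.

2, 2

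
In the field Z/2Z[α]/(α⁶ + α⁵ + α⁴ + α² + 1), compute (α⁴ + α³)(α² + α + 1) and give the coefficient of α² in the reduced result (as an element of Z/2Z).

Multiply in Z/2Z[α]: (α⁴ + α³)·(α² + α + 1) = α⁶ + α³.
Reduce using α⁶ ≡ α⁵ + α⁴ + α² + 1 (mod α⁶ + α⁵ + α⁴ + α² + 1).
Reduced: α⁵ + α⁴ + α³ + α² + 1.

1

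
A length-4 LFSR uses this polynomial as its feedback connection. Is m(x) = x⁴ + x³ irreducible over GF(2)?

No

Check for roots in GF(2): m(0) = 0 → root; m(1) = 0 → root.
m(0) = 0, so (x) divides m(x); m is reducible.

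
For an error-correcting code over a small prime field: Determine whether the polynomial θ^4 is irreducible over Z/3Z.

No

Write f(θ) = θ^4.
Check for roots in Z/3Z: f(0) = 0 → root; f(1) = 1; f(2) = 1.
f(0) = 0, so (θ) divides f(θ); f is reducible.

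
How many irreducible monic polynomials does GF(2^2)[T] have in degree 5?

Gauss's count: N_{4}(5) = (1/5) Σ_{d|5} μ(5/d)·4^d.
Divisors of 5: 1, 5; μ(5/d) for each: -1, 1.
Σ = − 4^1 + 4^5 = 1020.
N = 1020/5 = 204.

204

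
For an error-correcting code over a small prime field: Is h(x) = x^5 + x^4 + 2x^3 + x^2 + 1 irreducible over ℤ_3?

No

Check for roots in ℤ_3: h(0) = 1; h(1) = 0 → root; h(2) = 0 → root.
h(1) = 0, so (x − 1) divides h(x); h is reducible.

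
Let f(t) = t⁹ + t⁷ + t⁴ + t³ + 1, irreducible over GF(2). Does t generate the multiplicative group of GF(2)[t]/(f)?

|GF(2^9)^×| = 2^9 − 1 = 511. Prime factorization: 511 = 7·73.
f is primitive ⇔ t has order 511 in GF(2)[t]/(f), i.e. t^(511/q) ≠ 1 for each prime q | 511.
t^(73) mod f = 1
t^(7) mod f = t⁷.
Since t^(73) = 1, the order of t divides 73 < 511; not primitive.

No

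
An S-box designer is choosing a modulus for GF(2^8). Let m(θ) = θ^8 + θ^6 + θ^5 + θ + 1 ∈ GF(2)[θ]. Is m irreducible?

Check for roots in GF(2): m(0) = 1; m(1) = 1.
No roots, so no linear factors.
Monic irreducibles of degree 2 over GF(2): θ^2 + θ + 1.
None of them divide m (all give nonzero remainder).
Monic irreducibles of degree 3 over GF(2): θ^3 + θ + 1, θ^3 + θ^2 + 1.
None of them divide m (all give nonzero remainder).
Monic irreducibles of degree 4 over GF(2): θ^4 + θ + 1, θ^4 + θ^3 + 1, θ^4 + θ^3 + θ^2 + θ + 1.
None of them divide m (all give nonzero remainder).
No irreducible factor of degree ≤ 4 exists, so m is irreducible over GF(2).

Yes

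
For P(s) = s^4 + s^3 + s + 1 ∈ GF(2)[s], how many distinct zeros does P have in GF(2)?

Evaluate at each of the 2 elements of GF(2):
P(0) = 1; P(1) = 0 → root.
Roots: {1}.

1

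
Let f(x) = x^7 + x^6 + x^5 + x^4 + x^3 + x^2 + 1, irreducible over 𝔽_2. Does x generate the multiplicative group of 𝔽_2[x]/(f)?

|GF(2^7)^×| = 2^7 − 1 = 127. Prime factorization: 127 = 127.
f is primitive ⇔ x has order 127 in GF(2)[x]/(f), i.e. x^(127/q) ≠ 1 for each prime q | 127.
x^(1) mod f = x.
None equal 1, so x has full order 127; f is primitive.

Yes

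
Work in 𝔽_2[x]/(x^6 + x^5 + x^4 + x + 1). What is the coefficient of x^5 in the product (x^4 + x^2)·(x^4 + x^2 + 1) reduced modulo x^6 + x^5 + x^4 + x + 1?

1

Multiply in 𝔽_2[x]: (x^4 + x^2)·(x^4 + x^2 + 1) = x^8 + x^2.
Reduce using x^6 ≡ x^5 + x^4 + x + 1 (mod x^6 + x^5 + x^4 + x + 1).
Reduced: x^5 + x^3 + x^2 + x.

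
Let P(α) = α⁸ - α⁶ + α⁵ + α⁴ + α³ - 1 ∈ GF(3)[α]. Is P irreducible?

Check for roots in GF(3): P(0) = 2; P(1) = 2; P(2) = 1.
No roots, so no linear factors.
Monic irreducibles of degree 2 over GF(3): α² + 1, α² + α - 1, α² - α - 1.
None of them divide P (all give nonzero remainder).
Degree-3 irreducible divisors: test the 8 monic irreducibles of degree 3 over GF(3).
None of them divide P (all give nonzero remainder).
Degree-4 irreducible divisors: test the 18 monic irreducibles of degree 4 over GF(3).
None of them divide P (all give nonzero remainder).
No irreducible factor of degree ≤ 4 exists, so P is irreducible over GF(3).

Yes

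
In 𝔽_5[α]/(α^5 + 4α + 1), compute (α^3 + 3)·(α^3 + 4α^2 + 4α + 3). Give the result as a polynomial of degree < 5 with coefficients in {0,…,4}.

Multiply in 𝔽_5[α]: (α^3 + 3)·(α^3 + 4α^2 + 4α + 3) = α^6 + 4α^5 + 4α^4 + α^3 + 2α^2 + 2α + 4.
Reduce using α^5 ≡ α + 4 (mod α^5 + 4α + 1).
Reduced: 4α^4 + α^3 + 3α^2.

4α^4 + α^3 + 3α^2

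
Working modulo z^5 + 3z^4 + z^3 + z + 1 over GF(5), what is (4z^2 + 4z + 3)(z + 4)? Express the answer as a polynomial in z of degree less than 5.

Multiply in GF(5)[z]: (4z^2 + 4z + 3)·(z + 4) = 4z^3 + 4z + 2.
Reduced: 4z^3 + 4z + 2.

4z^3 + 4z + 2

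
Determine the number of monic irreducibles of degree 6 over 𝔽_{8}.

43596

x^(8^6) − x is the product of all monic irreducibles of degree dividing 6; Möbius inversion gives N = (1/6) Σ μ(6/d)·8^d.
Divisors of 6: 1, 2, 3, 6; μ(6/d) for each: 1, -1, -1, 1.
Σ = 8^1 − 8^2 − 8^3 + 8^6 = 261576.
N = 261576/6 = 43596.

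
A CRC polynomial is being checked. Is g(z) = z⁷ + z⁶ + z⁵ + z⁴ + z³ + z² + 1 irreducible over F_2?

Yes

Check for roots in F_2: g(0) = 1; g(1) = 1.
No roots, so no linear factors.
Monic irreducibles of degree 2 over GF(2): z² + z + 1.
None of them divide g (all give nonzero remainder).
Monic irreducibles of degree 3 over GF(2): z³ + z + 1, z³ + z² + 1.
None of them divide g (all give nonzero remainder).
No irreducible factor of degree ≤ 3 exists, so g is irreducible over GF(2).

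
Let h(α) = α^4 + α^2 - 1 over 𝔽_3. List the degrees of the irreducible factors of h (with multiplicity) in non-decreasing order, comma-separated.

4

Roots in 𝔽_3: h(0) = 2; h(1) = 1; h(2) = 1.
Complete factorization: h(α) = (α^4 + α^2 - 1).
Factor degrees with multiplicity: 4 = 4.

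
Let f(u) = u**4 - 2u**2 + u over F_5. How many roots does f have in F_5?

Evaluate at each of the 5 elements of F_5:
f(0) = 0 → root; f(1) = 0 → root; f(2) = 0 → root; f(3) = 1; f(4) = 3.
Roots: {0, 1, 2}.

3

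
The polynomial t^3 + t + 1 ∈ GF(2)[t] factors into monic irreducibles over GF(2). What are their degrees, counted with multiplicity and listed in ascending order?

3

Write g(t) = t^3 + t + 1.
Roots in GF(2): g(0) = 1; g(1) = 1.
Complete factorization: g(t) = (t^3 + t + 1).
Factor degrees with multiplicity: 3 = 3.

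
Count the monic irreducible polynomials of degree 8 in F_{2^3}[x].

2096640

The number of monic irreducibles of degree 8 over GF(8) is (1/8)·Σ_{d∣8} μ(8/d) 8^d.
Divisors of 8: 1, 2, 4, 8; μ(8/d) for each: 0, 0, -1, 1.
Σ = − 8^4 + 8^8 = 16773120.
N = 16773120/8 = 2096640.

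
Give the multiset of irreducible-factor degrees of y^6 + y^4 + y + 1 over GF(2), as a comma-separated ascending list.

1, 2, 3

Write h(y) = y^6 + y^4 + y + 1.
Roots in GF(2): h(0) = 1; h(1) = 0 → root.
Linear factors from roots: (y + 1).
Complete factorization: h(y) = (y + 1)·(y^2 + y + 1)·(y^3 + y + 1).
Factor degrees with multiplicity: 1 + 2 + 3 = 6.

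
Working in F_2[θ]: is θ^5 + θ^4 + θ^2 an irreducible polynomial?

No

Write f(θ) = θ^5 + θ^4 + θ^2.
Check for roots in F_2: f(0) = 0 → root; f(1) = 1.
f(0) = 0, so (θ) divides f(θ); f is reducible.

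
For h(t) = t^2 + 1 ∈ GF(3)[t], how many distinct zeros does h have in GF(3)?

Evaluate at each of the 3 elements of GF(3):
h(0) = 1; h(1) = 2; h(2) = 2.
No element is a root.

0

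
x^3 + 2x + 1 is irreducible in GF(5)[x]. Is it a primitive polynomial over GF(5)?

Write f(x) = x^3 + 2x + 1.
|GF(5^3)^×| = 5^3 − 1 = 124. Prime factorization: 124 = 2^2·31.
f is primitive ⇔ x has order 124 in GF(5)[x]/(f), i.e. x^(124/q) ≠ 1 for each prime q | 124.
x^(62) mod f = 1
x^(4) mod f = 3x^2 + 4x.
Since x^(62) = 1, the order of x divides 62 < 124; not primitive.

No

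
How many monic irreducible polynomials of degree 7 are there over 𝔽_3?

312

By the necklace-counting formula, N_3(7) = (1/7) Σ_{d|7} μ(7/d)·3^d.
Divisors of 7: 1, 7; μ(7/d) for each: -1, 1.
Σ = − 3^1 + 3^7 = 2184.
N = 2184/7 = 312.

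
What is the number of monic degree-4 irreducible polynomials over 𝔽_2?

The number of monic irreducibles of degree 4 over GF(2) is (1/4)·Σ_{d∣4} μ(4/d) 2^d.
Divisors of 4: 1, 2, 4; μ(4/d) for each: 0, -1, 1.
Σ = − 2^2 + 2^4 = 12.
N = 12/4 = 3.

3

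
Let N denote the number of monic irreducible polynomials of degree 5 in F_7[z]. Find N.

x^(7^5) − x is the product of all monic irreducibles of degree dividing 5; Möbius inversion gives N = (1/5) Σ μ(5/d)·7^d.
Divisors of 5: 1, 5; μ(5/d) for each: -1, 1.
Σ = − 7^1 + 7^5 = 16800.
N = 16800/5 = 3360.

3360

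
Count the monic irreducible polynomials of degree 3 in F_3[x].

The number of monic irreducibles of degree 3 over GF(3) is (1/3)·Σ_{d∣3} μ(3/d) 3^d.
Divisors of 3: 1, 3; μ(3/d) for each: -1, 1.
Σ = − 3^1 + 3^3 = 24.
N = 24/3 = 8.

8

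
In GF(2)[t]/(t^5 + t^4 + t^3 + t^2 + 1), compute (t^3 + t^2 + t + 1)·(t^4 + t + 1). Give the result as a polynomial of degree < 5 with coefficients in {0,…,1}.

Multiply in GF(2)[t]: (t^3 + t^2 + t + 1)·(t^4 + t + 1) = t^7 + t^6 + t^5 + 1.
Reduce using t^5 ≡ t^4 + t^3 + t^2 + 1 (mod t^5 + t^4 + t^3 + t^2 + 1).
Reduced: t^4 + t^2 + 1.

t^4 + t^2 + 1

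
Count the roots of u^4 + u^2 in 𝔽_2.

2

Write g(u) = u^4 + u^2.
Evaluate at each of the 2 elements of 𝔽_2:
g(0) = 0 → root; g(1) = 0 → root.
Roots: {0, 1}.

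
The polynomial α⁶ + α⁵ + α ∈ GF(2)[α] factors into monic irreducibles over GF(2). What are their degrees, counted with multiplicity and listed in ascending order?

Write g(α) = α⁶ + α⁵ + α.
Roots in GF(2): g(0) = 0 → root; g(1) = 1.
Linear factors from roots: (α).
Complete factorization: g(α) = (α)·(α² + α + 1)·(α³ + α + 1).
Factor degrees with multiplicity: 1 + 2 + 3 = 6.

1, 2, 3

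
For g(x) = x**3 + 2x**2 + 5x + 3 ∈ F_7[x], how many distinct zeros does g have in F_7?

3

Evaluate at each of the 7 elements of F_7:
g(0) = 3; g(1) = 4; g(2) = 1; g(3) = 0 → root; g(4) = 0 → root; g(5) = 0 → root; g(6) = 6.
Roots: {3, 4, 5}.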